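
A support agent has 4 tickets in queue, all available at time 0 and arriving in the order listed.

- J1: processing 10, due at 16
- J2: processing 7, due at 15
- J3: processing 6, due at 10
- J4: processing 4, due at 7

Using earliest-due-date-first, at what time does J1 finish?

EDD (increasing due date): J4 J3 J2 J1.
J4: 0→4
J3: 4→10
J2: 10→17
J1: 17→27

27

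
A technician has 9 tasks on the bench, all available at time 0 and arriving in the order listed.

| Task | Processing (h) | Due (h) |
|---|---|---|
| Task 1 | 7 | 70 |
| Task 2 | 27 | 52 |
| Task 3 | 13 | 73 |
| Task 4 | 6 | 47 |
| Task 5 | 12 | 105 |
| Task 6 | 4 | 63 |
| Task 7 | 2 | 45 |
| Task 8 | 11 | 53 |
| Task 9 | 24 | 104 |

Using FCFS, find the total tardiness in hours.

69

FIFO (arrival order): Task 1 Task 2 Task 3 Task 4 Task 5 Task 6 Task 7 Task 8 Task 9.
Task 1: 0→7, due 70, tardiness 0
Task 2: 7→34, due 52, tardiness 0
Task 3: 34→47, due 73, tardiness 0
Task 4: 47→53, due 47, tardiness 6
Task 5: 53→65, due 105, tardiness 0
Task 6: 65→69, due 63, tardiness 6
Task 7: 69→71, due 45, tardiness 26
Task 8: 71→82, due 53, tardiness 29
Task 9: 82→106, due 104, tardiness 2
Sum = 0+0+0+6+0+6+26+29+2 = 69.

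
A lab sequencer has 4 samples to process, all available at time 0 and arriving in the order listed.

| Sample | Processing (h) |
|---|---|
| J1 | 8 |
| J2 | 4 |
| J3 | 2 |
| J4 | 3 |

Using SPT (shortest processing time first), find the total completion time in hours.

33

SPT (increasing processing time): J3 J4 J2 J1.
J3: 0→2
J4: 2→5
J2: 5→9
J1: 9→17
Sum = 2+5+9+17 = 33.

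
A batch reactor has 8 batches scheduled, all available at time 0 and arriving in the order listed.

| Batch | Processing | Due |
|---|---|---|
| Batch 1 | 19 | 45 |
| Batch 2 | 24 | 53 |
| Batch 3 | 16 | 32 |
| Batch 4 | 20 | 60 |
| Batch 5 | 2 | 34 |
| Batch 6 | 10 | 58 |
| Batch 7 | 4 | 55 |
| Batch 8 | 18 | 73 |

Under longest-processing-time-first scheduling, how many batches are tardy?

LPT (decreasing processing time): Batch 2 Batch 4 Batch 1 Batch 8 Batch 3 Batch 6 Batch 7 Batch 5.
Batch 2: 0→24, due 53, tardiness 0
Batch 4: 24→44, due 60, tardiness 0
Batch 1: 44→63, due 45, tardiness 18
Batch 8: 63→81, due 73, tardiness 8
Batch 3: 81→97, due 32, tardiness 65
Batch 6: 97→107, due 58, tardiness 49
Batch 7: 107→111, due 55, tardiness 56
Batch 5: 111→113, due 34, tardiness 79
Late batches: 6.

6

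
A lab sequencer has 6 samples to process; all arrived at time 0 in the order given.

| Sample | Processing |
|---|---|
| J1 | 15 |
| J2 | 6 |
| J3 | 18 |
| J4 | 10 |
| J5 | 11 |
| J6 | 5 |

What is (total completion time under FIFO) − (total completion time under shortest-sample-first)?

68

FIFO (arrival order): J1 J2 J3 J4 J5 J6.
J1: 0→15
J2: 15→21
J3: 21→39
J4: 39→49
J5: 49→60
J6: 60→65
Sum = 15+21+39+49+60+65 = 249.
SPT (increasing processing time): J6 J2 J4 J5 J1 J3.
J6: 0→5
J2: 5→11
J4: 11→21
J5: 21→32
J1: 32→47
J3: 47→65
Sum = 5+11+21+32+47+65 = 181.
Difference = 249 − 181 = 68.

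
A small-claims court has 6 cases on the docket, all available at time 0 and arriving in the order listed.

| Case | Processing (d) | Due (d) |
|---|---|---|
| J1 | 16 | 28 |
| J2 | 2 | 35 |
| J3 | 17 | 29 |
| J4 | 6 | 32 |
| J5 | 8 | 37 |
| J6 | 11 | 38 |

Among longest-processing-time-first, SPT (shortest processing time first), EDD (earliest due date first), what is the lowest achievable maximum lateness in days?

22

LPT (decreasing processing time): J3 J1 J6 J5 J4 J2.
J3: 0→17, due 29, lateness -12
J1: 17→33, due 28, lateness 5
J6: 33→44, due 38, lateness 6
J5: 44→52, due 37, lateness 15
J4: 52→58, due 32, lateness 26
J2: 58→60, due 35, lateness 25
Maximum = 26.
SPT (increasing processing time): J2 J4 J5 J6 J1 J3.
J2: 0→2, due 35, lateness -33
J4: 2→8, due 32, lateness -24
J5: 8→16, due 37, lateness -21
J6: 16→27, due 38, lateness -11
J1: 27→43, due 28, lateness 15
J3: 43→60, due 29, lateness 31
Maximum = 31.
EDD (increasing due date): J1 J3 J4 J2 J5 J6.
J1: 0→16, due 28, lateness -12
J3: 16→33, due 29, lateness 4
J4: 33→39, due 32, lateness 7
J2: 39→41, due 35, lateness 6
J5: 41→49, due 37, lateness 12
J6: 49→60, due 38, lateness 22
Maximum = 22.
LPT 26, SPT 31, EDD 22 → minimum 22.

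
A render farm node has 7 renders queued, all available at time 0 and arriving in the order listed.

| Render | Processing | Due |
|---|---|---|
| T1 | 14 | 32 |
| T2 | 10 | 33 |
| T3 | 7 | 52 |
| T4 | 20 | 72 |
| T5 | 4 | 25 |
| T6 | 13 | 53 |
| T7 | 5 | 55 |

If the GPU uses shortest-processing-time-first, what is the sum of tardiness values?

22

SPT (increasing processing time): T5 T7 T3 T2 T6 T1 T4.
T5: 0→4, due 25, tardiness 0
T7: 4→9, due 55, tardiness 0
T3: 9→16, due 52, tardiness 0
T2: 16→26, due 33, tardiness 0
T6: 26→39, due 53, tardiness 0
T1: 39→53, due 32, tardiness 21
T4: 53→73, due 72, tardiness 1
Sum = 0+0+0+0+0+21+1 = 22.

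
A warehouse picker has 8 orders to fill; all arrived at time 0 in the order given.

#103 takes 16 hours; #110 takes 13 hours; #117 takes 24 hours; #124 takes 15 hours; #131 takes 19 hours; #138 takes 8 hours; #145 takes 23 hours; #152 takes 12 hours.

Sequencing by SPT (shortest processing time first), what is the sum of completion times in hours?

492

SPT (increasing processing time): #138 #152 #110 #124 #103 #131 #145 #117.
#138: 0→8
#152: 8→20
#110: 20→33
#124: 33→48
#103: 48→64
#131: 64→83
#145: 83→106
#117: 106→130
Sum = 8+20+33+48+64+83+106+130 = 492.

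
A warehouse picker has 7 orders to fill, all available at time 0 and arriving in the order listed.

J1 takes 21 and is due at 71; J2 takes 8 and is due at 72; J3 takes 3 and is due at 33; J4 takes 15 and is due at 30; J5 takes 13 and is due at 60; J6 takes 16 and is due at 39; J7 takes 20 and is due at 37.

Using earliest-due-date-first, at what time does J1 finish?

88

EDD (increasing due date): J4 J3 J7 J6 J5 J1 J2.
J4: 0→15
J3: 15→18
J7: 18→38
J6: 38→54
J5: 54→67
J1: 67→88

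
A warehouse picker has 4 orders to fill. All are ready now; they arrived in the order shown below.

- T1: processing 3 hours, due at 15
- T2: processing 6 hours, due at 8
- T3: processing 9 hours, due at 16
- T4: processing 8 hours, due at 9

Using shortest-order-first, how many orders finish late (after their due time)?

3

SPT (increasing processing time): T1 T2 T4 T3.
T1: 0→3, due 15, tardiness 0
T2: 3→9, due 8, tardiness 1
T4: 9→17, due 9, tardiness 8
T3: 17→26, due 16, tardiness 10
Late orders: 3.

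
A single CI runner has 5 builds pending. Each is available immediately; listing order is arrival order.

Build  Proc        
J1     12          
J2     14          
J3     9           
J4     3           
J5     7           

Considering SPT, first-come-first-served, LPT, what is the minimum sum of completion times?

108

SPT (increasing processing time): J4 J5 J3 J1 J2.
J4: 0→3
J5: 3→10
J3: 10→19
J1: 19→31
J2: 31→45
Sum = 3+10+19+31+45 = 108.
FIFO (arrival order): J1 J2 J3 J4 J5.
J1: 0→12
J2: 12→26
J3: 26→35
J4: 35→38
J5: 38→45
Sum = 12+26+35+38+45 = 156.
LPT (decreasing processing time): J2 J1 J3 J5 J4.
J2: 0→14
J1: 14→26
J3: 26→35
J5: 35→42
J4: 42→45
Sum = 14+26+35+42+45 = 162.
SPT 108, FIFO 156, LPT 162 → minimum 108.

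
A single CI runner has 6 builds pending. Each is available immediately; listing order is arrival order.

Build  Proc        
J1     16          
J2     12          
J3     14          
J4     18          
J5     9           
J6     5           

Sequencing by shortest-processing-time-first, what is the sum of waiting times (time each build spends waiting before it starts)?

SPT (increasing processing time): J6 J5 J2 J3 J1 J4.
J6: waits 0, runs 0→5
J5: waits 5, runs 5→14
J2: waits 14, runs 14→26
J3: waits 26, runs 26→40
J1: waits 40, runs 40→56
J4: waits 56, runs 56→74
Sum = 0+5+14+26+40+56 = 141.

141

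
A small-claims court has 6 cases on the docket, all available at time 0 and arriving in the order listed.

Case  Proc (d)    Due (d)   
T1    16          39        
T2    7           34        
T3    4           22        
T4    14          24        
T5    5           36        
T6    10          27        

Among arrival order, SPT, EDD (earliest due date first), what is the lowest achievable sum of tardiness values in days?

23

FIFO (arrival order): T1 T2 T3 T4 T5 T6.
T1: 0→16, due 39, tardiness 0
T2: 16→23, due 34, tardiness 0
T3: 23→27, due 22, tardiness 5
T4: 27→41, due 24, tardiness 17
T5: 41→46, due 36, tardiness 10
T6: 46→56, due 27, tardiness 29
Sum = 0+0+5+17+10+29 = 61.
SPT (increasing processing time): T3 T5 T2 T6 T4 T1.
T3: 0→4, due 22, tardiness 0
T5: 4→9, due 36, tardiness 0
T2: 9→16, due 34, tardiness 0
T6: 16→26, due 27, tardiness 0
T4: 26→40, due 24, tardiness 16
T1: 40→56, due 39, tardiness 17
Sum = 0+0+0+0+16+17 = 33.
EDD (increasing due date): T3 T4 T6 T2 T5 T1.
T3: 0→4, due 22, tardiness 0
T4: 4→18, due 24, tardiness 0
T6: 18→28, due 27, tardiness 1
T2: 28→35, due 34, tardiness 1
T5: 35→40, due 36, tardiness 4
T1: 40→56, due 39, tardiness 17
Sum = 0+0+1+1+4+17 = 23.
FIFO 61, SPT 33, EDD 23 → minimum 23.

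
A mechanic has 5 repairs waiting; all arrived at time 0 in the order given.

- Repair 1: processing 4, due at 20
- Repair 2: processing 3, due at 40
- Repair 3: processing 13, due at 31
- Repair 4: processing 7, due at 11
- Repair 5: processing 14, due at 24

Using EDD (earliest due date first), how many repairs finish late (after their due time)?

3

EDD (increasing due date): Repair 4 Repair 1 Repair 5 Repair 3 Repair 2.
Repair 4: 0→7, due 11, tardiness 0
Repair 1: 7→11, due 20, tardiness 0
Repair 5: 11→25, due 24, tardiness 1
Repair 3: 25→38, due 31, tardiness 7
Repair 2: 38→41, due 40, tardiness 1
Late repairs: 3.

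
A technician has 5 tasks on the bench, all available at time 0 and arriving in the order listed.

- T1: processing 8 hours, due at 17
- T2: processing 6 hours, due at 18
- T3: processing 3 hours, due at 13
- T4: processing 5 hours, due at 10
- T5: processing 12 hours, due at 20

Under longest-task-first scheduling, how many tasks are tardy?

LPT (decreasing processing time): T5 T1 T2 T4 T3.
T5: 0→12, due 20, tardiness 0
T1: 12→20, due 17, tardiness 3
T2: 20→26, due 18, tardiness 8
T4: 26→31, due 10, tardiness 21
T3: 31→34, due 13, tardiness 21
Late tasks: 4.

4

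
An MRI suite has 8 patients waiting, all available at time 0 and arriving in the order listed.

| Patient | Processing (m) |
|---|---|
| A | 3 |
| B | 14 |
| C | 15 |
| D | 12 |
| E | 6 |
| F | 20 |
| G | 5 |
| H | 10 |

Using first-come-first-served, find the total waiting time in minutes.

291

FIFO (arrival order): A B C D E F G H.
A: waits 0, runs 0→3
B: waits 3, runs 3→17
C: waits 17, runs 17→32
D: waits 32, runs 32→44
E: waits 44, runs 44→50
F: waits 50, runs 50→70
G: waits 70, runs 70→75
H: waits 75, runs 75→85
Sum = 0+3+17+32+44+50+70+75 = 291.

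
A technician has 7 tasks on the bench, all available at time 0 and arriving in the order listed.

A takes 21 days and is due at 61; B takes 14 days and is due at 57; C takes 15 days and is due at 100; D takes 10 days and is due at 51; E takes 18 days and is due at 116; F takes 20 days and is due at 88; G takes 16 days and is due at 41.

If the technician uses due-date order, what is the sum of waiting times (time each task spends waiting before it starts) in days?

320

EDD (increasing due date): G D B A F C E.
G: waits 0, runs 0→16
D: waits 16, runs 16→26
B: waits 26, runs 26→40
A: waits 40, runs 40→61
F: waits 61, runs 61→81
C: waits 81, runs 81→96
E: waits 96, runs 96→114
Sum = 0+16+26+40+61+81+96 = 320.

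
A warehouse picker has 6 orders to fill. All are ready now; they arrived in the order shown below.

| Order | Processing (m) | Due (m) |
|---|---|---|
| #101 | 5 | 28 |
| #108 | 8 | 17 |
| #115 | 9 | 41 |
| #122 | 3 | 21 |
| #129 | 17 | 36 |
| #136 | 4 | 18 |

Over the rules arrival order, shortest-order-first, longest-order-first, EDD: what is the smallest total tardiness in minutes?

FIFO (arrival order): #101 #108 #115 #122 #129 #136.
#101: 0→5, due 28, tardiness 0
#108: 5→13, due 17, tardiness 0
#115: 13→22, due 41, tardiness 0
#122: 22→25, due 21, tardiness 4
#129: 25→42, due 36, tardiness 6
#136: 42→46, due 18, tardiness 28
Sum = 0+0+0+4+6+28 = 38.
SPT (increasing processing time): #122 #136 #101 #108 #115 #129.
#122: 0→3, due 21, tardiness 0
#136: 3→7, due 18, tardiness 0
#101: 7→12, due 28, tardiness 0
#108: 12→20, due 17, tardiness 3
#115: 20→29, due 41, tardiness 0
#129: 29→46, due 36, tardiness 10
Sum = 0+0+0+3+0+10 = 13.
LPT (decreasing processing time): #129 #115 #108 #101 #136 #122.
#129: 0→17, due 36, tardiness 0
#115: 17→26, due 41, tardiness 0
#108: 26→34, due 17, tardiness 17
#101: 34→39, due 28, tardiness 11
#136: 39→43, due 18, tardiness 25
#122: 43→46, due 21, tardiness 25
Sum = 0+0+17+11+25+25 = 78.
EDD (increasing due date): #108 #136 #122 #101 #129 #115.
#108: 0→8, due 17, tardiness 0
#136: 8→12, due 18, tardiness 0
#122: 12→15, due 21, tardiness 0
#101: 15→20, due 28, tardiness 0
#129: 20→37, due 36, tardiness 1
#115: 37→46, due 41, tardiness 5
Sum = 0+0+0+0+1+5 = 6.
FIFO 38, SPT 13, LPT 78, EDD 6 → minimum 6.

6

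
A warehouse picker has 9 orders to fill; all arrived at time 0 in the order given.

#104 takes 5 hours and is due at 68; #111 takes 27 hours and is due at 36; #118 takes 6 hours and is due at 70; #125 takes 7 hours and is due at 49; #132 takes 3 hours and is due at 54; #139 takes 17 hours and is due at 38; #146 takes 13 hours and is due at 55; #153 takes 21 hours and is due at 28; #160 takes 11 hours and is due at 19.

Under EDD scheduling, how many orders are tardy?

EDD (increasing due date): #160 #153 #111 #139 #125 #132 #146 #104 #118.
#160: 0→11, due 19, tardiness 0
#153: 11→32, due 28, tardiness 4
#111: 32→59, due 36, tardiness 23
#139: 59→76, due 38, tardiness 38
#125: 76→83, due 49, tardiness 34
#132: 83→86, due 54, tardiness 32
#146: 86→99, due 55, tardiness 44
#104: 99→104, due 68, tardiness 36
#118: 104→110, due 70, tardiness 40
Late orders: 8.

8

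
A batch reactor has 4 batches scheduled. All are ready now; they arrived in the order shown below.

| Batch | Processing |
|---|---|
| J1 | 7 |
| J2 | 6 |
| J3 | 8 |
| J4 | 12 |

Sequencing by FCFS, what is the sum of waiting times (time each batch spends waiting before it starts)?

41

FIFO (arrival order): J1 J2 J3 J4.
J1: waits 0, runs 0→7
J2: waits 7, runs 7→13
J3: waits 13, runs 13→21
J4: waits 21, runs 21→33
Sum = 0+7+13+21 = 41.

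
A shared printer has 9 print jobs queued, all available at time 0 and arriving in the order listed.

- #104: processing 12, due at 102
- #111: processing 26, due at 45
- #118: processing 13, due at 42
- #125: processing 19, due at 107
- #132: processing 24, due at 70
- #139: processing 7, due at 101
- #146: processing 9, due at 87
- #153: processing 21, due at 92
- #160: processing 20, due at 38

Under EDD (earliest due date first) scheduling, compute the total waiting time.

652

EDD (increasing due date): #160 #118 #111 #132 #146 #153 #139 #104 #125.
#160: waits 0, runs 0→20
#118: waits 20, runs 20→33
#111: waits 33, runs 33→59
#132: waits 59, runs 59→83
#146: waits 83, runs 83→92
#153: waits 92, runs 92→113
#139: waits 113, runs 113→120
#104: waits 120, runs 120→132
#125: waits 132, runs 132→151
Sum = 0+20+33+59+83+92+113+120+132 = 652.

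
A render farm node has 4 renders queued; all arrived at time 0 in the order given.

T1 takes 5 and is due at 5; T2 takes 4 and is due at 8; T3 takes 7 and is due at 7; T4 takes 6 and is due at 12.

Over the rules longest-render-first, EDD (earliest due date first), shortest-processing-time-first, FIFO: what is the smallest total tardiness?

20

LPT (decreasing processing time): T3 T4 T1 T2.
T3: 0→7, due 7, tardiness 0
T4: 7→13, due 12, tardiness 1
T1: 13→18, due 5, tardiness 13
T2: 18→22, due 8, tardiness 14
Sum = 0+1+13+14 = 28.
EDD (increasing due date): T1 T3 T2 T4.
T1: 0→5, due 5, tardiness 0
T3: 5→12, due 7, tardiness 5
T2: 12→16, due 8, tardiness 8
T4: 16→22, due 12, tardiness 10
Sum = 0+5+8+10 = 23.
SPT (increasing processing time): T2 T1 T4 T3.
T2: 0→4, due 8, tardiness 0
T1: 4→9, due 5, tardiness 4
T4: 9→15, due 12, tardiness 3
T3: 15→22, due 7, tardiness 15
Sum = 0+4+3+15 = 22.
FIFO (arrival order): T1 T2 T3 T4.
T1: 0→5, due 5, tardiness 0
T2: 5→9, due 8, tardiness 1
T3: 9→16, due 7, tardiness 9
T4: 16→22, due 12, tardiness 10
Sum = 0+1+9+10 = 20.
LPT 28, EDD 23, SPT 22, FIFO 20 → minimum 20.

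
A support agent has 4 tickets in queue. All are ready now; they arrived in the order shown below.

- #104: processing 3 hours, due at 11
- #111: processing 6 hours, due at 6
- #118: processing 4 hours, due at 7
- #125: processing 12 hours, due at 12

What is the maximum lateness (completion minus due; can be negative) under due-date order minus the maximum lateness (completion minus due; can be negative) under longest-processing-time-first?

-2

EDD (increasing due date): #111 #118 #104 #125.
#111: 0→6, due 6, lateness 0
#118: 6→10, due 7, lateness 3
#104: 10→13, due 11, lateness 2
#125: 13→25, due 12, lateness 13
Maximum = 13.
LPT (decreasing processing time): #125 #111 #118 #104.
#125: 0→12, due 12, lateness 0
#111: 12→18, due 6, lateness 12
#118: 18→22, due 7, lateness 15
#104: 22→25, due 11, lateness 14
Maximum = 15.
Difference = 13 − 15 = -2.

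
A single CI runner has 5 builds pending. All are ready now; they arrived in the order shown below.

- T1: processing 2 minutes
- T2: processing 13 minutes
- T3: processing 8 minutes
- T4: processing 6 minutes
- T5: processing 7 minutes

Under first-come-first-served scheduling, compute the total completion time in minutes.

105

FIFO (arrival order): T1 T2 T3 T4 T5.
T1: 0→2
T2: 2→15
T3: 15→23
T4: 23→29
T5: 29→36
Sum = 2+15+23+29+36 = 105.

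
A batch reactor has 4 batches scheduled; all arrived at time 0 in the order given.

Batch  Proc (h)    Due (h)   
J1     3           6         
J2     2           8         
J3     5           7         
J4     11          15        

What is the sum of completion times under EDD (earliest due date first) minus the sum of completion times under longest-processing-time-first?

-25

EDD (increasing due date): J1 J3 J2 J4.
J1: 0→3
J3: 3→8
J2: 8→10
J4: 10→21
Sum = 3+8+10+21 = 42.
LPT (decreasing processing time): J4 J3 J1 J2.
J4: 0→11
J3: 11→16
J1: 16→19
J2: 19→21
Sum = 11+16+19+21 = 67.
Difference = 42 − 67 = -25.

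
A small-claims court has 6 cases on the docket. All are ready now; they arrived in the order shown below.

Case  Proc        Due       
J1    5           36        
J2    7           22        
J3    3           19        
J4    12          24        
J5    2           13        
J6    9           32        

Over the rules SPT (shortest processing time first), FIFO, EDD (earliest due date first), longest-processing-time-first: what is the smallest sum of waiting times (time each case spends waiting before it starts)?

SPT (increasing processing time): J5 J3 J1 J2 J6 J4.
J5: waits 0, runs 0→2
J3: waits 2, runs 2→5
J1: waits 5, runs 5→10
J2: waits 10, runs 10→17
J6: waits 17, runs 17→26
J4: waits 26, runs 26→38
Sum = 0+2+5+10+17+26 = 60.
FIFO (arrival order): J1 J2 J3 J4 J5 J6.
J1: waits 0, runs 0→5
J2: waits 5, runs 5→12
J3: waits 12, runs 12→15
J4: waits 15, runs 15→27
J5: waits 27, runs 27→29
J6: waits 29, runs 29→38
Sum = 0+5+12+15+27+29 = 88.
EDD (increasing due date): J5 J3 J2 J4 J6 J1.
J5: waits 0, runs 0→2
J3: waits 2, runs 2→5
J2: waits 5, runs 5→12
J4: waits 12, runs 12→24
J6: waits 24, runs 24→33
J1: waits 33, runs 33→38
Sum = 0+2+5+12+24+33 = 76.
LPT (decreasing processing time): J4 J6 J2 J1 J3 J5.
J4: waits 0, runs 0→12
J6: waits 12, runs 12→21
J2: waits 21, runs 21→28
J1: waits 28, runs 28→33
J3: waits 33, runs 33→36
J5: waits 36, runs 36→38
Sum = 0+12+21+28+33+36 = 130.
SPT 60, FIFO 88, EDD 76, LPT 130 → minimum 60.

60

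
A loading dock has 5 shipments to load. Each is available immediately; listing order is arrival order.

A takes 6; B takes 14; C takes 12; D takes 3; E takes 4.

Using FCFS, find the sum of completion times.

FIFO (arrival order): A B C D E.
A: 0→6
B: 6→20
C: 20→32
D: 32→35
E: 35→39
Sum = 6+20+32+35+39 = 132.

132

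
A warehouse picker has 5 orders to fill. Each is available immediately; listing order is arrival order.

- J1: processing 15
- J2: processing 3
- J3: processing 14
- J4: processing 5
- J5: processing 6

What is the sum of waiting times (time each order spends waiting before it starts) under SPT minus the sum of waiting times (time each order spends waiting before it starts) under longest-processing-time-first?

-66

SPT (increasing processing time): J2 J4 J5 J3 J1.
J2: waits 0, runs 0→3
J4: waits 3, runs 3→8
J5: waits 8, runs 8→14
J3: waits 14, runs 14→28
J1: waits 28, runs 28→43
Sum = 0+3+8+14+28 = 53.
LPT (decreasing processing time): J1 J3 J5 J4 J2.
J1: waits 0, runs 0→15
J3: waits 15, runs 15→29
J5: waits 29, runs 29→35
J4: waits 35, runs 35→40
J2: waits 40, runs 40→43
Sum = 0+15+29+35+40 = 119.
Difference = 53 − 119 = -66.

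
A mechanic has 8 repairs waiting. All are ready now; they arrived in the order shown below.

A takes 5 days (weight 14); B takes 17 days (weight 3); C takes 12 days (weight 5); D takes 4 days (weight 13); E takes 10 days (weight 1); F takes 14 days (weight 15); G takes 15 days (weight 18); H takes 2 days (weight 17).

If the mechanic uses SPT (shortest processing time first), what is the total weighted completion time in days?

2510

SPT (increasing processing time): H D A E C F G B.
H: finishes 2, weight 17, w·C = 34
D: finishes 6, weight 13, w·C = 78
A: finishes 11, weight 14, w·C = 154
E: finishes 21, weight 1, w·C = 21
C: finishes 33, weight 5, w·C = 165
F: finishes 47, weight 15, w·C = 705
G: finishes 62, weight 18, w·C = 1116
B: finishes 79, weight 3, w·C = 237
Sum = 34+78+154+21+165+705+1116+237 = 2510.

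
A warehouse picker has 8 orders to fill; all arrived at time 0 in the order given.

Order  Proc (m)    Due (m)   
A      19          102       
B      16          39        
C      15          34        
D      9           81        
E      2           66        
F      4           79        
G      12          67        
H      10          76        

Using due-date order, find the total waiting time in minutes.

EDD (increasing due date): C B E G H F D A.
C: waits 0, runs 0→15
B: waits 15, runs 15→31
E: waits 31, runs 31→33
G: waits 33, runs 33→45
H: waits 45, runs 45→55
F: waits 55, runs 55→59
D: waits 59, runs 59→68
A: waits 68, runs 68→87
Sum = 0+15+31+33+45+55+59+68 = 306.

306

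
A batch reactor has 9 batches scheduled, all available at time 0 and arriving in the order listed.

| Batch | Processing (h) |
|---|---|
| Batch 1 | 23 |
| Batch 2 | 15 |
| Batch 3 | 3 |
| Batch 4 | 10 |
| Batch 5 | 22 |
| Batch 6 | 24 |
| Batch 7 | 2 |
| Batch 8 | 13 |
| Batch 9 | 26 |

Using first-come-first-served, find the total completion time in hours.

FIFO (arrival order): Batch 1 Batch 2 Batch 3 Batch 4 Batch 5 Batch 6 Batch 7 Batch 8 Batch 9.
Batch 1: 0→23
Batch 2: 23→38
Batch 3: 38→41
Batch 4: 41→51
Batch 5: 51→73
Batch 6: 73→97
Batch 7: 97→99
Batch 8: 99→112
Batch 9: 112→138
Sum = 23+38+41+51+73+97+99+112+138 = 672.

672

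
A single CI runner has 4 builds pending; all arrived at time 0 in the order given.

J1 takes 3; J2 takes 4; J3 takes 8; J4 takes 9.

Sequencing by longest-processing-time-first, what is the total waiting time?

LPT (decreasing processing time): J4 J3 J2 J1.
J4: waits 0, runs 0→9
J3: waits 9, runs 9→17
J2: waits 17, runs 17→21
J1: waits 21, runs 21→24
Sum = 0+9+17+21 = 47.

47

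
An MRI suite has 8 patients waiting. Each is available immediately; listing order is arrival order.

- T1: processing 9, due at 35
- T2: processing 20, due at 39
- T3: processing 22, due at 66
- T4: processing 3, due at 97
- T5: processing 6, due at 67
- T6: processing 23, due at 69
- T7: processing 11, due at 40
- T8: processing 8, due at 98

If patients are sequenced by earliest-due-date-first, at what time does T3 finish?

EDD (increasing due date): T1 T2 T7 T3 T5 T6 T4 T8.
T1: 0→9
T2: 9→29
T7: 29→40
T3: 40→62

62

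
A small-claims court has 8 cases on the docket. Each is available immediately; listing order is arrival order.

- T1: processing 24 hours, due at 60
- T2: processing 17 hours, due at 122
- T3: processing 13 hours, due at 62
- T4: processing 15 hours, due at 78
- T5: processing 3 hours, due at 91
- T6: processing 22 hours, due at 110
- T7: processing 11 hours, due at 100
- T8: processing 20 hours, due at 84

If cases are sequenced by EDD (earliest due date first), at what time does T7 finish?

86

EDD (increasing due date): T1 T3 T4 T8 T5 T7 T6 T2.
T1: 0→24
T3: 24→37
T4: 37→52
T8: 52→72
T5: 72→75
T7: 75→86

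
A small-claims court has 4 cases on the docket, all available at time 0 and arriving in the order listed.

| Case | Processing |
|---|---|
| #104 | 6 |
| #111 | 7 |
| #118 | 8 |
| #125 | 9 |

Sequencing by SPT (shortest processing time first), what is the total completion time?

70

SPT (increasing processing time): #104 #111 #118 #125.
#104: 0→6
#111: 6→13
#118: 13→21
#125: 21→30
Sum = 6+13+21+30 = 70.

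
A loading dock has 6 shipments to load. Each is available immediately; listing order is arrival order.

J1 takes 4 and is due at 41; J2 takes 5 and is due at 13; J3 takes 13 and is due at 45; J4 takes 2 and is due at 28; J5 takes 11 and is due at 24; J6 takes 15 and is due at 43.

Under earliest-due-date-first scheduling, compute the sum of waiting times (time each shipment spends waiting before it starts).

98

EDD (increasing due date): J2 J5 J4 J1 J6 J3.
J2: waits 0, runs 0→5
J5: waits 5, runs 5→16
J4: waits 16, runs 16→18
J1: waits 18, runs 18→22
J6: waits 22, runs 22→37
J3: waits 37, runs 37→50
Sum = 0+5+16+18+22+37 = 98.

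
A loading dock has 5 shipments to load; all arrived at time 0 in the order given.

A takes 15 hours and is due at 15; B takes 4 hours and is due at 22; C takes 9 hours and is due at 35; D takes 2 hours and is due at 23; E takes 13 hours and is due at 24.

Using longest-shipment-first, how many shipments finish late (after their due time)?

LPT (decreasing processing time): A E C B D.
A: 0→15, due 15, tardiness 0
E: 15→28, due 24, tardiness 4
C: 28→37, due 35, tardiness 2
B: 37→41, due 22, tardiness 19
D: 41→43, due 23, tardiness 20
Late shipments: 4.

4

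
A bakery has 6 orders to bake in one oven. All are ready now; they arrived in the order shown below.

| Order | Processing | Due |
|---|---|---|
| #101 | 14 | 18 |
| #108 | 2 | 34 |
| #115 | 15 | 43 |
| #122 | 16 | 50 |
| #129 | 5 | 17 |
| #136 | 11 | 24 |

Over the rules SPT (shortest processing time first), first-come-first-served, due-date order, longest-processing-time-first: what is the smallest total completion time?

169

SPT (increasing processing time): #108 #129 #136 #101 #115 #122.
#108: 0→2
#129: 2→7
#136: 7→18
#101: 18→32
#115: 32→47
#122: 47→63
Sum = 2+7+18+32+47+63 = 169.
FIFO (arrival order): #101 #108 #115 #122 #129 #136.
#101: 0→14
#108: 14→16
#115: 16→31
#122: 31→47
#129: 47→52
#136: 52→63
Sum = 14+16+31+47+52+63 = 223.
EDD (increasing due date): #129 #101 #136 #108 #115 #122.
#129: 0→5
#101: 5→19
#136: 19→30
#108: 30→32
#115: 32→47
#122: 47→63
Sum = 5+19+30+32+47+63 = 196.
LPT (decreasing processing time): #122 #115 #101 #136 #129 #108.
#122: 0→16
#115: 16→31
#101: 31→45
#136: 45→56
#129: 56→61
#108: 61→63
Sum = 16+31+45+56+61+63 = 272.
SPT 169, FIFO 223, EDD 196, LPT 272 → minimum 169.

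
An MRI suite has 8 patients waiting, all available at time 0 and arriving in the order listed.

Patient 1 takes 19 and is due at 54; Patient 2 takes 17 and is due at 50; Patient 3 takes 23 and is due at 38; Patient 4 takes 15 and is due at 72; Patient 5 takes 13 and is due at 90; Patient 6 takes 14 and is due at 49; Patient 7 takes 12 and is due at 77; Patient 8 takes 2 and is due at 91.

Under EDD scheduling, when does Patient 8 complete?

EDD (increasing due date): Patient 3 Patient 6 Patient 2 Patient 1 Patient 4 Patient 7 Patient 5 Patient 8.
Patient 3: 0→23
Patient 6: 23→37
Patient 2: 37→54
Patient 1: 54→73
Patient 4: 73→88
Patient 7: 88→100
Patient 5: 100→113
Patient 8: 113→115

115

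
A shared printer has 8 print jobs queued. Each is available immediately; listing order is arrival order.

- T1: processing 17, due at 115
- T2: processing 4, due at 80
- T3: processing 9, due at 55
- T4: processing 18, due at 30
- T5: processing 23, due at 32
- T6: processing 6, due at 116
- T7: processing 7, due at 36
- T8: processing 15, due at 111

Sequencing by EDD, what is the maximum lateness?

12

EDD (increasing due date): T4 T5 T7 T3 T2 T8 T1 T6.
T4: 0→18, due 30, lateness -12
T5: 18→41, due 32, lateness 9
T7: 41→48, due 36, lateness 12
T3: 48→57, due 55, lateness 2
T2: 57→61, due 80, lateness -19
T8: 61→76, due 111, lateness -35
T1: 76→93, due 115, lateness -22
T6: 93→99, due 116, lateness -17
Maximum = 12.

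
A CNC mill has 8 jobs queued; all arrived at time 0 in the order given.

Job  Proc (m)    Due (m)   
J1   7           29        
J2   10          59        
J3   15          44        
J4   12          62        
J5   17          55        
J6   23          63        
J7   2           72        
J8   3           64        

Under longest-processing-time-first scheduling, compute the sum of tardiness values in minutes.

LPT (decreasing processing time): J6 J5 J3 J4 J2 J1 J8 J7.
J6: 0→23, due 63, tardiness 0
J5: 23→40, due 55, tardiness 0
J3: 40→55, due 44, tardiness 11
J4: 55→67, due 62, tardiness 5
J2: 67→77, due 59, tardiness 18
J1: 77→84, due 29, tardiness 55
J8: 84→87, due 64, tardiness 23
J7: 87→89, due 72, tardiness 17
Sum = 0+0+11+5+18+55+23+17 = 129.

129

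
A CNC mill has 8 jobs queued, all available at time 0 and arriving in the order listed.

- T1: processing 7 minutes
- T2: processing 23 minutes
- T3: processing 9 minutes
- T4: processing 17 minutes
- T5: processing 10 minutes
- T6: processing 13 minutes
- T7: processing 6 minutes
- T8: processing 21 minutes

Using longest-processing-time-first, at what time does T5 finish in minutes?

84

LPT (decreasing processing time): T2 T8 T4 T6 T5 T3 T1 T7.
T2: 0→23
T8: 23→44
T4: 44→61
T6: 61→74
T5: 74→84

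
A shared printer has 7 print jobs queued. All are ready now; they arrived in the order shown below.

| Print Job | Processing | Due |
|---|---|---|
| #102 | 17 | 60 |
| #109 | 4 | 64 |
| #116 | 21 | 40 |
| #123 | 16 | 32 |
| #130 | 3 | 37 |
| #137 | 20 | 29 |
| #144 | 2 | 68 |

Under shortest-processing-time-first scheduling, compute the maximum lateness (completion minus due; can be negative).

43

SPT (increasing processing time): #144 #130 #109 #123 #102 #137 #116.
#144: 0→2, due 68, lateness -66
#130: 2→5, due 37, lateness -32
#109: 5→9, due 64, lateness -55
#123: 9→25, due 32, lateness -7
#102: 25→42, due 60, lateness -18
#137: 42→62, due 29, lateness 33
#116: 62→83, due 40, lateness 43
Maximum = 43.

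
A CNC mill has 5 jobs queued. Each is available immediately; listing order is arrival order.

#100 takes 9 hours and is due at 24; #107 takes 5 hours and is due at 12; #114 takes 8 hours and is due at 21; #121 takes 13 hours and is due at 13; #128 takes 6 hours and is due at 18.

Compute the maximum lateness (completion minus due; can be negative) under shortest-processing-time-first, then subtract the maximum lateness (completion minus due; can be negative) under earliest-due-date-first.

SPT (increasing processing time): #107 #128 #114 #100 #121.
#107: 0→5, due 12, lateness -7
#128: 5→11, due 18, lateness -7
#114: 11→19, due 21, lateness -2
#100: 19→28, due 24, lateness 4
#121: 28→41, due 13, lateness 28
Maximum = 28.
EDD (increasing due date): #107 #121 #128 #114 #100.
#107: 0→5, due 12, lateness -7
#121: 5→18, due 13, lateness 5
#128: 18→24, due 18, lateness 6
#114: 24→32, due 21, lateness 11
#100: 32→41, due 24, lateness 17
Maximum = 17.
Difference = 28 − 17 = 11.

11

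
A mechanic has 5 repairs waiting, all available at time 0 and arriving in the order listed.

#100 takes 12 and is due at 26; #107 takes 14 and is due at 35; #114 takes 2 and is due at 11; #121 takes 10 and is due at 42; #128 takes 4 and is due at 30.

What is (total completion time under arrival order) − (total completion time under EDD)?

FIFO (arrival order): #100 #107 #114 #121 #128.
#100: 0→12
#107: 12→26
#114: 26→28
#121: 28→38
#128: 38→42
Sum = 12+26+28+38+42 = 146.
EDD (increasing due date): #114 #100 #128 #107 #121.
#114: 0→2
#100: 2→14
#128: 14→18
#107: 18→32
#121: 32→42
Sum = 2+14+18+32+42 = 108.
Difference = 146 − 108 = 38.

38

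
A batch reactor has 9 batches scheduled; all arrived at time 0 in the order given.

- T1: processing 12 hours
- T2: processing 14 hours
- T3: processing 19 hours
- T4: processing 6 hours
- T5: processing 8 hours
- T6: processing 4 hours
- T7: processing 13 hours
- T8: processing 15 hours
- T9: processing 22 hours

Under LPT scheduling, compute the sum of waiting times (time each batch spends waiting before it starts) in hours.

579

LPT (decreasing processing time): T9 T3 T8 T2 T7 T1 T5 T4 T6.
T9: waits 0, runs 0→22
T3: waits 22, runs 22→41
T8: waits 41, runs 41→56
T2: waits 56, runs 56→70
T7: waits 70, runs 70→83
T1: waits 83, runs 83→95
T5: waits 95, runs 95→103
T4: waits 103, runs 103→109
T6: waits 109, runs 109→113
Sum = 0+22+41+56+70+83+95+103+109 = 579.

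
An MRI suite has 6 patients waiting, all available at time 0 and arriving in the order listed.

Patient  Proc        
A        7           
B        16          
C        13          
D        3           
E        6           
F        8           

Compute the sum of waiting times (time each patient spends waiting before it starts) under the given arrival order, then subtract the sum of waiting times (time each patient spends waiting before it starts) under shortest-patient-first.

FIFO (arrival order): A B C D E F.
A: waits 0, runs 0→7
B: waits 7, runs 7→23
C: waits 23, runs 23→36
D: waits 36, runs 36→39
E: waits 39, runs 39→45
F: waits 45, runs 45→53
Sum = 0+7+23+36+39+45 = 150.
SPT (increasing processing time): D E A F C B.
D: waits 0, runs 0→3
E: waits 3, runs 3→9
A: waits 9, runs 9→16
F: waits 16, runs 16→24
C: waits 24, runs 24→37
B: waits 37, runs 37→53
Sum = 0+3+9+16+24+37 = 89.
Difference = 150 − 89 = 61.

61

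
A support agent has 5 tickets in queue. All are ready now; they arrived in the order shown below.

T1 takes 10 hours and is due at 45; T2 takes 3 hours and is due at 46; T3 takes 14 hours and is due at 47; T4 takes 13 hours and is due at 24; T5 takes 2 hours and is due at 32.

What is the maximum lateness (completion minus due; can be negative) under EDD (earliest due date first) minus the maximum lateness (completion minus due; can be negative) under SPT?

EDD (increasing due date): T4 T5 T1 T2 T3.
T4: 0→13, due 24, lateness -11
T5: 13→15, due 32, lateness -17
T1: 15→25, due 45, lateness -20
T2: 25→28, due 46, lateness -18
T3: 28→42, due 47, lateness -5
Maximum = -5.
SPT (increasing processing time): T5 T2 T1 T4 T3.
T5: 0→2, due 32, lateness -30
T2: 2→5, due 46, lateness -41
T1: 5→15, due 45, lateness -30
T4: 15→28, due 24, lateness 4
T3: 28→42, due 47, lateness -5
Maximum = 4.
Difference = -5 − 4 = -9.

-9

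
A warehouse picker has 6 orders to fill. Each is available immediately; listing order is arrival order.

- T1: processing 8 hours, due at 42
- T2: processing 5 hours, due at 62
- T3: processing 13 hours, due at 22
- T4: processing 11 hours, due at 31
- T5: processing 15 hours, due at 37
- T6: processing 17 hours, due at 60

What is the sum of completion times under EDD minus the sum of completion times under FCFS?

51

EDD (increasing due date): T3 T4 T5 T1 T6 T2.
T3: 0→13
T4: 13→24
T5: 24→39
T1: 39→47
T6: 47→64
T2: 64→69
Sum = 13+24+39+47+64+69 = 256.
FIFO (arrival order): T1 T2 T3 T4 T5 T6.
T1: 0→8
T2: 8→13
T3: 13→26
T4: 26→37
T5: 37→52
T6: 52→69
Sum = 8+13+26+37+52+69 = 205.
Difference = 256 − 205 = 51.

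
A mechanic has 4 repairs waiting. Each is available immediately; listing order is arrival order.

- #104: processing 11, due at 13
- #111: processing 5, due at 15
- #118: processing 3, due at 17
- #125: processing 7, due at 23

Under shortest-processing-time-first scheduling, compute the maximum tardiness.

13

SPT (increasing processing time): #118 #111 #125 #104.
#118: 0→3, due 17, tardiness 0
#111: 3→8, due 15, tardiness 0
#125: 8→15, due 23, tardiness 0
#104: 15→26, due 13, tardiness 13
Maximum = 13.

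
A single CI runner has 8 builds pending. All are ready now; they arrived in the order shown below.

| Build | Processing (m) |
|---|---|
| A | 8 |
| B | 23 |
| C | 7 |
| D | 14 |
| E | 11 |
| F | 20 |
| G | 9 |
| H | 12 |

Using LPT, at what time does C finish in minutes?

104

LPT (decreasing processing time): B F D H E G A C.
B: 0→23
F: 23→43
D: 43→57
H: 57→69
E: 69→80
G: 80→89
A: 89→97
C: 97→104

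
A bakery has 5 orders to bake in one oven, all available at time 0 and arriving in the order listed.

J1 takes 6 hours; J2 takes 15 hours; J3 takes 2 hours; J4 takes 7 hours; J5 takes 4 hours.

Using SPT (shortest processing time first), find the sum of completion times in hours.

73

SPT (increasing processing time): J3 J5 J1 J4 J2.
J3: 0→2
J5: 2→6
J1: 6→12
J4: 12→19
J2: 19→34
Sum = 2+6+12+19+34 = 73.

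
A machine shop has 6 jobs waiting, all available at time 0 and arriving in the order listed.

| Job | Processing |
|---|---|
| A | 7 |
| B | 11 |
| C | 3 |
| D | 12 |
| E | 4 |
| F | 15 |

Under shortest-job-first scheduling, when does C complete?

3

SPT (increasing processing time): C E A B D F.
C: 0→3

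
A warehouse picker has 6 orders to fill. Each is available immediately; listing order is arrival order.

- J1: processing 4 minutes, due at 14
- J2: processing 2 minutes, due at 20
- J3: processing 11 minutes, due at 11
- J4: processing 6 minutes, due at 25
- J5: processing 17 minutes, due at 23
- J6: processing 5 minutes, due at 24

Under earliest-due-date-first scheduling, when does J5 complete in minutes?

34

EDD (increasing due date): J3 J1 J2 J5 J6 J4.
J3: 0→11
J1: 11→15
J2: 15→17
J5: 17→34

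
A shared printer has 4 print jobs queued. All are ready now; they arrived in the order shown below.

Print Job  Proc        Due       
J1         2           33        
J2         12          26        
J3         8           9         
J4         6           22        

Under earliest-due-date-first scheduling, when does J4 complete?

EDD (increasing due date): J3 J4 J2 J1.
J3: 0→8
J4: 8→14

14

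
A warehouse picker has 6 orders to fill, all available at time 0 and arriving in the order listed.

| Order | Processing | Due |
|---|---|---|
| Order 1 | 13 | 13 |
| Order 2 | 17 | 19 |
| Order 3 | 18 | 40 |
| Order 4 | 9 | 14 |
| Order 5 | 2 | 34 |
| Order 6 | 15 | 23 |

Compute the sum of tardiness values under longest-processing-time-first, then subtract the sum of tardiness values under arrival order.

LPT (decreasing processing time): Order 3 Order 2 Order 6 Order 1 Order 4 Order 5.
Order 3: 0→18, due 40, tardiness 0
Order 2: 18→35, due 19, tardiness 16
Order 6: 35→50, due 23, tardiness 27
Order 1: 50→63, due 13, tardiness 50
Order 4: 63→72, due 14, tardiness 58
Order 5: 72→74, due 34, tardiness 40
Sum = 0+16+27+50+58+40 = 191.
FIFO (arrival order): Order 1 Order 2 Order 3 Order 4 Order 5 Order 6.
Order 1: 0→13, due 13, tardiness 0
Order 2: 13→30, due 19, tardiness 11
Order 3: 30→48, due 40, tardiness 8
Order 4: 48→57, due 14, tardiness 43
Order 5: 57→59, due 34, tardiness 25
Order 6: 59→74, due 23, tardiness 51
Sum = 0+11+8+43+25+51 = 138.
Difference = 191 − 138 = 53.

53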